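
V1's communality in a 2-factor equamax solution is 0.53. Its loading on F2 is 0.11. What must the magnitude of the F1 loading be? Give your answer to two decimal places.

Under orthogonal rotation h² = Σλ², so λ_F1² = h² − (0.0121) = 0.53 − 0.0121 = 0.5179.
|λ| = √0.5179 = 0.7197.

0.72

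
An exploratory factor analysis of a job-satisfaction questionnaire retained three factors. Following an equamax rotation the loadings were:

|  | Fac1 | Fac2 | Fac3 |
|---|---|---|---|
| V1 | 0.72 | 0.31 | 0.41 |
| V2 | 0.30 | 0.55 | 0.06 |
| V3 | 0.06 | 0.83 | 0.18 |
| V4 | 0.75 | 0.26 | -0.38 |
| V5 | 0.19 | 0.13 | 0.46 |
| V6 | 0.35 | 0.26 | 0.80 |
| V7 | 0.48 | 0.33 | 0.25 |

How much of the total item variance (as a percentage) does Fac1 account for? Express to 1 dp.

22.3%

SS loadings for Fac1 = 0.72² + 0.30² + 0.06² + 0.75² + 0.19² + 0.35² + 0.48² = 1.5635
With 7 standardized items, total variance = 7. Proportion = 1.5635/7 = 0.2234 → 22.34%.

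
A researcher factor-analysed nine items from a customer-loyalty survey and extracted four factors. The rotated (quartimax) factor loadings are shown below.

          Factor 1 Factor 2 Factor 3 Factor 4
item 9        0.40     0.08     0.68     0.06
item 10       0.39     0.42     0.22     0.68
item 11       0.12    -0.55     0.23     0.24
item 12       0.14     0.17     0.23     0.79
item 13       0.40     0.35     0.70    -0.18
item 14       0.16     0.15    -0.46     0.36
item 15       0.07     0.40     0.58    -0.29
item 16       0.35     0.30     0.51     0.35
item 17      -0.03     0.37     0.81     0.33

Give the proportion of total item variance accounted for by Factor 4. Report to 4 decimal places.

SS loadings for Factor 4 = 0.06² + 0.68² + 0.24² + 0.79² + (-0.18)² + 0.36² + (-0.29)² + 0.35² + 0.33² = 1.6252
Proportion of variance = 1.6252 / 9 = 0.1806.

0.1806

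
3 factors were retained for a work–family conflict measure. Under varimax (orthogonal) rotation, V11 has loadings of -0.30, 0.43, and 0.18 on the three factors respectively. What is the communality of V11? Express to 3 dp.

0.307

h² = (-0.30)² + 0.43² + 0.18² = 0.0900 + 0.1849 + 0.0324 = 0.3073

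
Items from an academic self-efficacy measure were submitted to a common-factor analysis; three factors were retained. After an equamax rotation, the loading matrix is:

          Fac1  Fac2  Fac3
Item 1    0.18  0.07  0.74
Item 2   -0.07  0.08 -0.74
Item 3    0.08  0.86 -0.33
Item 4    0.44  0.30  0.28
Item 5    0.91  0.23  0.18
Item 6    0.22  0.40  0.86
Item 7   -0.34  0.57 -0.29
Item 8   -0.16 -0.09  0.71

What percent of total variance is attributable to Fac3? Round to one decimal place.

SS loadings for Fac3 = 0.74² + (-0.74)² + (-0.33)² + 0.28² + 0.18² + 0.86² + (-0.29)² + 0.71² = 2.6427
With 8 standardized items, total variance = 8. Proportion = 2.6427/8 = 0.3303 → 33.03%.

33.0%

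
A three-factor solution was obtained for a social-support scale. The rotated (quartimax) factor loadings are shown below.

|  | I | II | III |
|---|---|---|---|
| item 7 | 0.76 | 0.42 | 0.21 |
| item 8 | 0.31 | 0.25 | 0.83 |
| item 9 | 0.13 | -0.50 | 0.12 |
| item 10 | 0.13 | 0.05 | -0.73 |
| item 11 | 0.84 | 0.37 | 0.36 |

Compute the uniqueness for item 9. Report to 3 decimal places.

h² = 0.13² + (-0.50)² + 0.12² = 0.0169 + 0.2500 + 0.0144 = 0.2813
Uniqueness u² = 1 − h² = 1 − 0.2813 = 0.7187

0.719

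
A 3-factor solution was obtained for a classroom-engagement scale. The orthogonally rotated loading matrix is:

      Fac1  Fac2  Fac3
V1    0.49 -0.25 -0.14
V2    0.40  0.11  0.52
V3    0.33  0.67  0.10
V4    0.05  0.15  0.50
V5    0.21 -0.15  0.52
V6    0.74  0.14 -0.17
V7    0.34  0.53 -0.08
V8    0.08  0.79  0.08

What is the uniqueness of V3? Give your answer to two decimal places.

h² = 0.33² + 0.67² + 0.10² = 0.1089 + 0.4489 + 0.0100 = 0.5678
Uniqueness u² = 1 − h² = 1 − 0.5678 = 0.4322

0.43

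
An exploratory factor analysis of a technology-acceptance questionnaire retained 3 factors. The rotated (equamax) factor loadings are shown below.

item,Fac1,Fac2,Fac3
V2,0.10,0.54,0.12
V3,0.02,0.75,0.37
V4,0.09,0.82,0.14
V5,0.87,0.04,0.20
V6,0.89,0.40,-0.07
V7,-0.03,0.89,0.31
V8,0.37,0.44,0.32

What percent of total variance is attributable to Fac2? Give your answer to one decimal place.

38.2%

SS loadings for Fac2 = 0.54² + 0.75² + 0.82² + 0.04² + 0.40² + 0.89² + 0.44² = 2.6738
With 7 standardized items, total variance = 7. Proportion = 2.6738/7 = 0.3820 → 38.20%.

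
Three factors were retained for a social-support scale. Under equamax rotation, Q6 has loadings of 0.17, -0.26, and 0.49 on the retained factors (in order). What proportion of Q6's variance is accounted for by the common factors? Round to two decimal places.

0.34

h² = 0.17² + (-0.26)² + 0.49² = 0.0289 + 0.0676 + 0.2401 = 0.3366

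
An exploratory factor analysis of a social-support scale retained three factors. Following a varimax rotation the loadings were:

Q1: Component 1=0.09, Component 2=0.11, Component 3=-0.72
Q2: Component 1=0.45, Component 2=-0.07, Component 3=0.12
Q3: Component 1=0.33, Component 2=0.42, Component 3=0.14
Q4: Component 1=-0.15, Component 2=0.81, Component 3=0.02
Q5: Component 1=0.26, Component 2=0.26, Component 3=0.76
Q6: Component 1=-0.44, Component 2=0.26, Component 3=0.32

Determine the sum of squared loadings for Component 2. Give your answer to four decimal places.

SS loadings for Component 2 = 0.11² + (-0.07)² + 0.42² + 0.81² + 0.26² + 0.26² = 0.0121 + 0.0049 + 0.1764 + 0.6561 + 0.0676 + 0.0676 = 0.9847

0.9847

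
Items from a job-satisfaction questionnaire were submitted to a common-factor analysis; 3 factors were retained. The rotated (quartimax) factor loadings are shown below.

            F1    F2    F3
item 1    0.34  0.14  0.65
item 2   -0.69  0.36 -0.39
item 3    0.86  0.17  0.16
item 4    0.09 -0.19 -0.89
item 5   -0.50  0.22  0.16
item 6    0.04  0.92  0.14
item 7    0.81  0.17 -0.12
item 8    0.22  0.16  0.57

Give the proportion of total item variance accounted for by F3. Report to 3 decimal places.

SS loadings for F3 = 0.65² + (-0.39)² + 0.16² + (-0.89)² + 0.16² + 0.14² + (-0.12)² + 0.57² = 1.7768
Proportion of variance = 1.7768 / 8 = 0.2221.

0.222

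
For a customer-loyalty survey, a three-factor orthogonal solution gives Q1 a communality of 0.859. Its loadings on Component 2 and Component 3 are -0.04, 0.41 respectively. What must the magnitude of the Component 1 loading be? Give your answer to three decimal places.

0.830

Under orthogonal rotation h² = Σλ², so λ_Component 1² = h² − (0.1697) = 0.859 − 0.1697 = 0.6893.
|λ| = √0.6893 = 0.8302.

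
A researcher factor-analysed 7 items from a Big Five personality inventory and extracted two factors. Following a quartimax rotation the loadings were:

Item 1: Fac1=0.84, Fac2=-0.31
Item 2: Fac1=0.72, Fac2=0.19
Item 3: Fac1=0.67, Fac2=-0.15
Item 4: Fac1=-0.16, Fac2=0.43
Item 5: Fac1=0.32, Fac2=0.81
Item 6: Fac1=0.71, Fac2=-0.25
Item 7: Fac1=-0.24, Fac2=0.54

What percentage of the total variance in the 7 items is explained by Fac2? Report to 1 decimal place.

SS loadings for Fac2 = (-0.31)² + 0.19² + (-0.15)² + 0.43² + 0.81² + (-0.25)² + 0.54² = 1.3498
With 7 standardized items, total variance = 7. Proportion = 1.3498/7 = 0.1928 → 19.28%.

19.3%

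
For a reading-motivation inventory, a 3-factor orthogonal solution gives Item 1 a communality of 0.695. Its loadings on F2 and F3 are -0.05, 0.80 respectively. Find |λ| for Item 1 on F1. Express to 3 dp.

Under orthogonal rotation h² = Σλ², so λ_F1² = h² − (0.6425) = 0.695 − 0.6425 = 0.0525.
|λ| = √0.0525 = 0.2291.

0.229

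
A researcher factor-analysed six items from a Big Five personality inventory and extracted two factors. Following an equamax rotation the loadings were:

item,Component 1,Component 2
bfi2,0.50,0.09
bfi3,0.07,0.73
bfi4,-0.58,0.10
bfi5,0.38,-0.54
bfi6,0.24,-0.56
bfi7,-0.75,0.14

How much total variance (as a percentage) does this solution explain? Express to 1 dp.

42.2%

Communalities: 0.2581, 0.5378, 0.3464, 0.4360, 0.3712, 0.5821; Σh² = 2.5316.
Total variance with 6 standardized items is 6, so the solution explains 2.5316/6 = 0.4219 = 42.19%.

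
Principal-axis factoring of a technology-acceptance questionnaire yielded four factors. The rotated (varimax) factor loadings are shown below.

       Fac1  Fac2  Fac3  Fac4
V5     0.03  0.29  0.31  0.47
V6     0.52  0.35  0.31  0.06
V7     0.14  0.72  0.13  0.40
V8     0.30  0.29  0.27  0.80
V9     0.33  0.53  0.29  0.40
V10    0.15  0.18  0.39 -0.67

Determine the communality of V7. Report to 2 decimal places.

0.71

h² = 0.14² + 0.72² + 0.13² + 0.40² = 0.0196 + 0.5184 + 0.0169 + 0.1600 = 0.7149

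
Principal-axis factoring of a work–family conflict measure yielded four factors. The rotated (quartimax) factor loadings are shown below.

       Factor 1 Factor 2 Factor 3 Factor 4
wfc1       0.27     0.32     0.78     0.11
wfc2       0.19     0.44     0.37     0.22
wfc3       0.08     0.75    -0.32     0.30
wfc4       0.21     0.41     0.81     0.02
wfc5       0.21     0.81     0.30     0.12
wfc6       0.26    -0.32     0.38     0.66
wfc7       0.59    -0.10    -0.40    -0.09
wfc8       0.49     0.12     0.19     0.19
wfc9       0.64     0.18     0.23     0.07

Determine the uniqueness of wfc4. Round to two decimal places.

0.13

h² = 0.21² + 0.41² + 0.81² + 0.02² = 0.0441 + 0.1681 + 0.6561 + 0.0004 = 0.8687
Uniqueness u² = 1 − h² = 1 − 0.8687 = 0.1313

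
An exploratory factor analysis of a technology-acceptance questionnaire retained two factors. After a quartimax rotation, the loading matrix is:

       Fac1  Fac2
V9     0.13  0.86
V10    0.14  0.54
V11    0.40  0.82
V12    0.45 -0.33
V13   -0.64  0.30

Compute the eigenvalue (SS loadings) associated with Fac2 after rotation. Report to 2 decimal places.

1.90

SS loadings for Fac2 = 0.86² + 0.54² + 0.82² + (-0.33)² + 0.30² = 0.7396 + 0.2916 + 0.6724 + 0.1089 + 0.0900 = 1.9025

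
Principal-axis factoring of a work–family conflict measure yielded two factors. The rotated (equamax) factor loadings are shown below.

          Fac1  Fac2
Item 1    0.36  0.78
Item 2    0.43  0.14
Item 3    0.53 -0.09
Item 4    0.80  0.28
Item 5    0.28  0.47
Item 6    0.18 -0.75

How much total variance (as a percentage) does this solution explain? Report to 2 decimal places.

47.40%

SS loadings by factor: 1.3462, 1.4979; total = 2.8441.
Total variance with 6 standardized items is 6, so the solution explains 2.8441/6 = 0.4740 = 47.40%.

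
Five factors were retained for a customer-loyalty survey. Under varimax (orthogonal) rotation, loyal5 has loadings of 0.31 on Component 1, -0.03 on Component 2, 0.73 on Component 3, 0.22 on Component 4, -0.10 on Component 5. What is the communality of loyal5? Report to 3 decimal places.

h² = 0.31² + (-0.03)² + 0.73² + 0.22² + (-0.10)² = 0.0961 + 0.0009 + 0.5329 + 0.0484 + 0.0100 = 0.6883

0.688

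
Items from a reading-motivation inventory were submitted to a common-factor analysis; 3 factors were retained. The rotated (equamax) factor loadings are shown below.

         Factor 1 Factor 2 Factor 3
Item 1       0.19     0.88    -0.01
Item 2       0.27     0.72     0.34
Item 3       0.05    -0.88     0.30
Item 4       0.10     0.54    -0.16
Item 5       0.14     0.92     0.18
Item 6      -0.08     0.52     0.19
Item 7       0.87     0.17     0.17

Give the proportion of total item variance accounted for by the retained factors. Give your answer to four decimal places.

0.6768

SS loadings by factor: 0.9044, 3.5045, 0.3287; total = 4.7376.
Total variance with 7 standardized items is 7, so the solution explains 4.7376/7 = 0.6768.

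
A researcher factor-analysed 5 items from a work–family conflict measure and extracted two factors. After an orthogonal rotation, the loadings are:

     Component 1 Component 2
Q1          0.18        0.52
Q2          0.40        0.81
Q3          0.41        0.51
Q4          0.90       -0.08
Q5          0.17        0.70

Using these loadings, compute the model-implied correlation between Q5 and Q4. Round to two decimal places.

0.10

r̂ = Σ λ_i·λ_j across factors = (0.17)(0.90) + (0.70)(-0.08)
  = +0.1530 -0.0560 = 0.0970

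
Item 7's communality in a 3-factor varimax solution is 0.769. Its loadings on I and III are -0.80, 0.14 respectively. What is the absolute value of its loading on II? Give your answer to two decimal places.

Under orthogonal rotation h² = Σλ², so λ_II² = h² − (0.6596) = 0.769 − 0.6596 = 0.1094.
|λ| = √0.1094 = 0.3308.

0.33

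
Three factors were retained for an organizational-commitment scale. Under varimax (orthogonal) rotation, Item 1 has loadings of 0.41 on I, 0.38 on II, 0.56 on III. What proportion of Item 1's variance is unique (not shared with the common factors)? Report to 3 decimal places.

0.374

h² = 0.41² + 0.38² + 0.56² = 0.1681 + 0.1444 + 0.3136 = 0.6261
Uniqueness u² = 1 − h² = 1 − 0.6261 = 0.3739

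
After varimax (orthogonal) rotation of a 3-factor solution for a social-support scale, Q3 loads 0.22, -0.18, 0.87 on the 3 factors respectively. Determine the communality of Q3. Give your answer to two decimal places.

0.84

h² = 0.22² + (-0.18)² + 0.87² = 0.0484 + 0.0324 + 0.7569 = 0.8377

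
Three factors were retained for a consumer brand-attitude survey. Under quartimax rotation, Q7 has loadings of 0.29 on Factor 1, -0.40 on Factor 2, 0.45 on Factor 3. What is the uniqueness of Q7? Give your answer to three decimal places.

0.553

h² = 0.29² + (-0.40)² + 0.45² = 0.0841 + 0.1600 + 0.2025 = 0.4466
Uniqueness u² = 1 − h² = 1 − 0.4466 = 0.5534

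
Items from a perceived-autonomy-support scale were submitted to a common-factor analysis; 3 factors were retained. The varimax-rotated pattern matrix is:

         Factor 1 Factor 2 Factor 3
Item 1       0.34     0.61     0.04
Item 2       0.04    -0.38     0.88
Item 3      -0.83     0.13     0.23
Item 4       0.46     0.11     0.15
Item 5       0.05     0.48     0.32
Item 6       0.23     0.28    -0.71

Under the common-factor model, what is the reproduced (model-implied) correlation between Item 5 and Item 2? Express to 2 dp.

r̂ = Σ λ_i·λ_j across factors = (0.05)(0.04) + (0.48)(-0.38) + (0.32)(0.88)
  = +0.0020 -0.1824 +0.2816 = 0.1012

0.10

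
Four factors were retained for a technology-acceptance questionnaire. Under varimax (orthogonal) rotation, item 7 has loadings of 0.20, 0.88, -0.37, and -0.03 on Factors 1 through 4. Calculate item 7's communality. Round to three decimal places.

0.952

h² = 0.20² + 0.88² + (-0.37)² + (-0.03)² = 0.0400 + 0.7744 + 0.1369 + 0.0009 = 0.9522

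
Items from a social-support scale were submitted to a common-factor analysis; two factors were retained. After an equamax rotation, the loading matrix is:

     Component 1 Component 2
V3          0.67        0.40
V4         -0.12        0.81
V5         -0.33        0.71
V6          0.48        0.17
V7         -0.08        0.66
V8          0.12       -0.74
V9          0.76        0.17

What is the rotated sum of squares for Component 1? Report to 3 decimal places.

1.401

SS loadings for Component 1 = 0.67² + (-0.12)² + (-0.33)² + 0.48² + (-0.08)² + 0.12² + 0.76² = 0.4489 + 0.0144 + 0.1089 + 0.2304 + 0.0064 + 0.0144 + 0.5776 = 1.4010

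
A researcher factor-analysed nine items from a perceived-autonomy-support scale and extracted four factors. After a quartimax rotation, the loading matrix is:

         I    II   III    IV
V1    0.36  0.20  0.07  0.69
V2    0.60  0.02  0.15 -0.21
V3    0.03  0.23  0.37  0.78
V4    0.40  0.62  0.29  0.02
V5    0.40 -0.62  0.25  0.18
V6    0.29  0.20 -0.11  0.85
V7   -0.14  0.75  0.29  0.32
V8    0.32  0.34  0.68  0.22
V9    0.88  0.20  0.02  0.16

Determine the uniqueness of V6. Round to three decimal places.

h² = 0.29² + 0.20² + (-0.11)² + 0.85² = 0.0841 + 0.0400 + 0.0121 + 0.7225 = 0.8587
Uniqueness u² = 1 − h² = 1 − 0.8587 = 0.1413

0.141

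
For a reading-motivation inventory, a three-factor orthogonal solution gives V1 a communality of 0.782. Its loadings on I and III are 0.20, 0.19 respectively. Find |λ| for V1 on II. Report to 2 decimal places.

0.84

Under orthogonal rotation h² = Σλ², so λ_II² = h² − (0.0761) = 0.782 − 0.0761 = 0.7059.
|λ| = √0.7059 = 0.8402.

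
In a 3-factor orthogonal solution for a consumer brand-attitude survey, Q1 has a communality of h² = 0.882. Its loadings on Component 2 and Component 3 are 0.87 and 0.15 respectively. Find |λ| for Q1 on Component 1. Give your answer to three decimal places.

Under orthogonal rotation h² = Σλ², so λ_Component 1² = h² − (0.7794) = 0.882 − 0.7794 = 0.1026.
|λ| = √0.1026 = 0.3203.

0.320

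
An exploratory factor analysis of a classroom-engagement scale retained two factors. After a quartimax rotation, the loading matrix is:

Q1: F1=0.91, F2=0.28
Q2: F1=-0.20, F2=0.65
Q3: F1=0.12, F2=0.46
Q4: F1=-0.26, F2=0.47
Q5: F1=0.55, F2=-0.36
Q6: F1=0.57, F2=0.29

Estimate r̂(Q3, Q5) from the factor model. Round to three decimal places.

r̂ = Σ λ_i·λ_j across factors = (0.12)(0.55) + (0.46)(-0.36)
  = +0.0660 -0.1656 = -0.0996

-0.100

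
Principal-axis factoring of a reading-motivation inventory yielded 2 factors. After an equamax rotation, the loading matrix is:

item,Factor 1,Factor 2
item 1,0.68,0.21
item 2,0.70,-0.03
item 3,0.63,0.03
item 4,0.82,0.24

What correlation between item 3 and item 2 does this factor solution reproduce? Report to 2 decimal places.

0.44

r̂ = Σ λ_i·λ_j across factors = (0.63)(0.70) + (0.03)(-0.03)
  = +0.4410 -0.0009 = 0.4401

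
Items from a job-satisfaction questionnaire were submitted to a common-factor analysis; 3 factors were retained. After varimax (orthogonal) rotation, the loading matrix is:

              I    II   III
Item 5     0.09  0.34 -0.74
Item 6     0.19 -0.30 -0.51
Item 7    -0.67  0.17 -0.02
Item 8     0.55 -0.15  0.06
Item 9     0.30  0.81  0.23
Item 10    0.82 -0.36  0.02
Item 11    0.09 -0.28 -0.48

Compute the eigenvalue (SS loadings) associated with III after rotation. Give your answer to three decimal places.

SS loadings for III = (-0.74)² + (-0.51)² + (-0.02)² + 0.06² + 0.23² + 0.02² + (-0.48)² = 0.5476 + 0.2601 + 0.0004 + 0.0036 + 0.0529 + 0.0004 + 0.2304 = 1.0954

1.095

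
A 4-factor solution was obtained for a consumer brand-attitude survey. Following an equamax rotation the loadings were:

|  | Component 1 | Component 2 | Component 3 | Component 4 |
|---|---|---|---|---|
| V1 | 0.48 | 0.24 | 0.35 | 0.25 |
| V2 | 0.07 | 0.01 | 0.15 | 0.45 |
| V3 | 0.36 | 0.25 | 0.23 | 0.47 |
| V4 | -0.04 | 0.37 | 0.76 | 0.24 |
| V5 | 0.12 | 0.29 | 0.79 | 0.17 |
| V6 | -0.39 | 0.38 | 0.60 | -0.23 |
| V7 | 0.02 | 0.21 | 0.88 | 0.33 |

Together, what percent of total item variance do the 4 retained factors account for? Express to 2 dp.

61.88%

Communalities: 0.4730, 0.2300, 0.4659, 0.7737, 0.7515, 0.7094, 0.9278; Σh² = 4.3313.
Total variance with 7 standardized items is 7, so the solution explains 4.3313/7 = 0.6188 = 61.88%.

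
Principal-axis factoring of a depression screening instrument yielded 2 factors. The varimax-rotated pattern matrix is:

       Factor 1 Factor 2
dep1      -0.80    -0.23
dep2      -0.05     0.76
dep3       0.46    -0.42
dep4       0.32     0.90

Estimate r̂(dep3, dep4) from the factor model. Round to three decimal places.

-0.231

r̂ = Σ λ_i·λ_j across factors = (0.46)(0.32) + (-0.42)(0.90)
  = +0.1472 -0.3780 = -0.2308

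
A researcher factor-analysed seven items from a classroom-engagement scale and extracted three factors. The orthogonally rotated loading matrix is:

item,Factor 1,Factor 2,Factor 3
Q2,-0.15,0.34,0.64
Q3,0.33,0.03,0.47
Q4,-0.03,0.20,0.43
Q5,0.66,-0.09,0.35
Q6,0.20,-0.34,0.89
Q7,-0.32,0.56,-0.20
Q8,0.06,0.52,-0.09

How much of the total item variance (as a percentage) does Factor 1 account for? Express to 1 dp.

SS loadings for Factor 1 = (-0.15)² + 0.33² + (-0.03)² + 0.66² + 0.20² + (-0.32)² + 0.06² = 0.7139
With 7 standardized items, total variance = 7. Proportion = 0.7139/7 = 0.1020 → 10.20%.

10.2%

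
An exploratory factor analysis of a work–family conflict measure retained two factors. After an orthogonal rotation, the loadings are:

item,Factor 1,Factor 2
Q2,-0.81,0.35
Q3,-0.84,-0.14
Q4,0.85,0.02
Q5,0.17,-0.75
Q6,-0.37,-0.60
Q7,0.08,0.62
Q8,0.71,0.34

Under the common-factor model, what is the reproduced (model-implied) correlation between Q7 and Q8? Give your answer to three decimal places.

r̂ = Σ λ_i·λ_j across factors = (0.08)(0.71) + (0.62)(0.34)
  = +0.0568 +0.2108 = 0.2676

0.268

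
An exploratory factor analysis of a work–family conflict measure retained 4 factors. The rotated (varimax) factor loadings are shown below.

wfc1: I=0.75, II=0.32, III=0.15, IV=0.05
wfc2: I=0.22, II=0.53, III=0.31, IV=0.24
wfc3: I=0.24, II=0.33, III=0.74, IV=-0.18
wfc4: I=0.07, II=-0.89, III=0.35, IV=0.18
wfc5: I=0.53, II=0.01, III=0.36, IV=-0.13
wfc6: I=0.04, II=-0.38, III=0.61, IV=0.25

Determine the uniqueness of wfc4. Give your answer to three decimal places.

h² = 0.07² + (-0.89)² + 0.35² + 0.18² = 0.0049 + 0.7921 + 0.1225 + 0.0324 = 0.9519
Uniqueness u² = 1 − h² = 1 − 0.9519 = 0.0481

0.048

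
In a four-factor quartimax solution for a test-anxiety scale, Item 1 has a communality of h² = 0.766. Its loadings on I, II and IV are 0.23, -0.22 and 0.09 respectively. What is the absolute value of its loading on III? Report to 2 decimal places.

Under orthogonal rotation h² = Σλ², so λ_III² = h² − (0.1094) = 0.766 − 0.1094 = 0.6566.
|λ| = √0.6566 = 0.8103.

0.81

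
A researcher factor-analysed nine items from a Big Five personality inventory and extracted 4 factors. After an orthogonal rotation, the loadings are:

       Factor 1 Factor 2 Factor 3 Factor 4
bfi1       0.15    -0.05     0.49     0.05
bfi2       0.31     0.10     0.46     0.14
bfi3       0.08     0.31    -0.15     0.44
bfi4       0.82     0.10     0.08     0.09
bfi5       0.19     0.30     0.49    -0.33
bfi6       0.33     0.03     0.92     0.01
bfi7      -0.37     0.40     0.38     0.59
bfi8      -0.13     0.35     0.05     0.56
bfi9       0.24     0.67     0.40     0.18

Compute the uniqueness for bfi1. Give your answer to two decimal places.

0.73

h² = 0.15² + (-0.05)² + 0.49² + 0.05² = 0.0225 + 0.0025 + 0.2401 + 0.0025 = 0.2676
Uniqueness u² = 1 − h² = 1 − 0.2676 = 0.7324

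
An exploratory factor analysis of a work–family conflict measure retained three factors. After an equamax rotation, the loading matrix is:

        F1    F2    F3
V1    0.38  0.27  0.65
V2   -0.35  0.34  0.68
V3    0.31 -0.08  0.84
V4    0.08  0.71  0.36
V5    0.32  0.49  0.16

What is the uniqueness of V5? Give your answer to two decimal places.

h² = 0.32² + 0.49² + 0.16² = 0.1024 + 0.2401 + 0.0256 = 0.3681
Uniqueness u² = 1 − h² = 1 − 0.3681 = 0.6319

0.63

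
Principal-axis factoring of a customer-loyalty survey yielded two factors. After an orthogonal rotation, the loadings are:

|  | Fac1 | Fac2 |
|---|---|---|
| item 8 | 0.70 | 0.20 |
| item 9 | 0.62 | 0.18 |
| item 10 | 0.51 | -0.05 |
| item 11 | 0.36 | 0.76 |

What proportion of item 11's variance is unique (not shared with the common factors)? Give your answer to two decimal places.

0.29

h² = 0.36² + 0.76² = 0.1296 + 0.5776 = 0.7072
Uniqueness u² = 1 − h² = 1 − 0.7072 = 0.2928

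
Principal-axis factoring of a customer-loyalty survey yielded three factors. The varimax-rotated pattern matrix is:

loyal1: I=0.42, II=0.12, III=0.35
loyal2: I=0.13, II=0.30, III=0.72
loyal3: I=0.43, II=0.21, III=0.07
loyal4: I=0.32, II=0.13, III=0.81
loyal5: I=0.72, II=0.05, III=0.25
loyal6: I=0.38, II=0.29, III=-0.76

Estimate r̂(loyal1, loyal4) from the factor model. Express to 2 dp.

r̂ = Σ λ_i·λ_j across factors = (0.42)(0.32) + (0.12)(0.13) + (0.35)(0.81)
  = +0.1344 +0.0156 +0.2835 = 0.4335

0.43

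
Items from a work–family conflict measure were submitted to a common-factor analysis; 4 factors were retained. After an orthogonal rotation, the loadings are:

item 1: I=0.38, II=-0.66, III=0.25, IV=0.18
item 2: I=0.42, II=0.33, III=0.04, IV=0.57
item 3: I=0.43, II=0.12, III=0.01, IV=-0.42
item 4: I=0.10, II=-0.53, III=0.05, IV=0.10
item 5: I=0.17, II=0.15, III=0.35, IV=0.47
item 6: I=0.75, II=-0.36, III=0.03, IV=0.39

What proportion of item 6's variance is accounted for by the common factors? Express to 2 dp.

0.85

h² = 0.75² + (-0.36)² + 0.03² + 0.39² = 0.5625 + 0.1296 + 0.0009 + 0.1521 = 0.8451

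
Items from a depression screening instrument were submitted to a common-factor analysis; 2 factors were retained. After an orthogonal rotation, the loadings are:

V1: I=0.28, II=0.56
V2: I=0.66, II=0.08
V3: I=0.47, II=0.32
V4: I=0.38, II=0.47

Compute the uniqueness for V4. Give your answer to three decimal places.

0.635

h² = 0.38² + 0.47² = 0.1444 + 0.2209 = 0.3653
Uniqueness u² = 1 − h² = 1 − 0.3653 = 0.6347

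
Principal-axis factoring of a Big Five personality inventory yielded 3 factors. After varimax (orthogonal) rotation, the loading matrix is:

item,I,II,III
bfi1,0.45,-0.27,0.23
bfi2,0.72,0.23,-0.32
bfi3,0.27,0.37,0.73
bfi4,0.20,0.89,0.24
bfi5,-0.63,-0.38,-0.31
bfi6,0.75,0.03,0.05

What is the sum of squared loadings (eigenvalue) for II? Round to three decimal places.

SS loadings for II = (-0.27)² + 0.23² + 0.37² + 0.89² + (-0.38)² + 0.03² = 0.0729 + 0.0529 + 0.1369 + 0.7921 + 0.1444 + 0.0009 = 1.2001

1.200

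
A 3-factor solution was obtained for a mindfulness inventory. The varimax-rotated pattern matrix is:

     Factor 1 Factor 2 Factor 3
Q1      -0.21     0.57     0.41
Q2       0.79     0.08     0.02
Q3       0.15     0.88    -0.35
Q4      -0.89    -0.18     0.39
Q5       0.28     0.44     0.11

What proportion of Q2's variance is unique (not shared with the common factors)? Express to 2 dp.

0.37

h² = 0.79² + 0.08² + 0.02² = 0.6241 + 0.0064 + 0.0004 = 0.6309
Uniqueness u² = 1 − h² = 1 − 0.6309 = 0.3691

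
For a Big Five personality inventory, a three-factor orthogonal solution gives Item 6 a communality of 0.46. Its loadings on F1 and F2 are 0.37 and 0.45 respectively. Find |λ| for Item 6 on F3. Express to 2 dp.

0.35

Under orthogonal rotation h² = Σλ², so λ_F3² = h² − (0.3394) = 0.46 − 0.3394 = 0.1206.
|λ| = √0.1206 = 0.3473.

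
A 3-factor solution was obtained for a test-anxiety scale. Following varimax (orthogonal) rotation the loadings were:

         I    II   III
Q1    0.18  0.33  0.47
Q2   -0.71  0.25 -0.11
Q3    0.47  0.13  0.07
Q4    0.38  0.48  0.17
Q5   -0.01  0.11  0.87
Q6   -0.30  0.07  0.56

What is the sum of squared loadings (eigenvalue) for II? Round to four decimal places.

0.4357

SS loadings for II = 0.33² + 0.25² + 0.13² + 0.48² + 0.11² + 0.07² = 0.1089 + 0.0625 + 0.0169 + 0.2304 + 0.0121 + 0.0049 = 0.4357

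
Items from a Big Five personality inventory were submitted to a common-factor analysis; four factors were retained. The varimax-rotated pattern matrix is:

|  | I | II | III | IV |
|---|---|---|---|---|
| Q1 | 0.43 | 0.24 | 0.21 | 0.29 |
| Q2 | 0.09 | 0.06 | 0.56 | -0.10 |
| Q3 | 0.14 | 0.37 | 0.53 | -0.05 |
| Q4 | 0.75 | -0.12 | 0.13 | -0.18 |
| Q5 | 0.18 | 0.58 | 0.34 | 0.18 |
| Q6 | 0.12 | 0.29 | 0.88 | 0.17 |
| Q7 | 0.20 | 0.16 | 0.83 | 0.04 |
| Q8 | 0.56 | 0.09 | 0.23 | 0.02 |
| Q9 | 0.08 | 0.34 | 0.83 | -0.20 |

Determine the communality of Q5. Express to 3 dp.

0.517

h² = 0.18² + 0.58² + 0.34² + 0.18² = 0.0324 + 0.3364 + 0.1156 + 0.0324 = 0.5168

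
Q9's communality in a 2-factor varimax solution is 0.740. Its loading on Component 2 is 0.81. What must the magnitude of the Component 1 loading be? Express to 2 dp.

0.29

Under orthogonal rotation h² = Σλ², so λ_Component 1² = h² − (0.6561) = 0.740 − 0.6561 = 0.0839.
|λ| = √0.0839 = 0.2897.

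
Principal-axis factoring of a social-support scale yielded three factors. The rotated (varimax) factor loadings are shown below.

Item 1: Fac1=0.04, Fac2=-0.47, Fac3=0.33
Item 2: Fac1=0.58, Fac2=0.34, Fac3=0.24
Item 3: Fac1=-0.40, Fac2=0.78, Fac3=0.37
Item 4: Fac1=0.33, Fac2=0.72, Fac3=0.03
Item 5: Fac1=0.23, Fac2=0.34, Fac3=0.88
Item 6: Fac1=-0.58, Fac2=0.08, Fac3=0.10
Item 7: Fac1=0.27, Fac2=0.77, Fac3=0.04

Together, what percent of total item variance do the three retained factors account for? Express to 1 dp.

62.0%

SS loadings by factor: 1.0691, 2.1782, 1.0903; total = 4.3376.
Total variance with 7 standardized items is 7, so the solution explains 4.3376/7 = 0.6197 = 61.97%.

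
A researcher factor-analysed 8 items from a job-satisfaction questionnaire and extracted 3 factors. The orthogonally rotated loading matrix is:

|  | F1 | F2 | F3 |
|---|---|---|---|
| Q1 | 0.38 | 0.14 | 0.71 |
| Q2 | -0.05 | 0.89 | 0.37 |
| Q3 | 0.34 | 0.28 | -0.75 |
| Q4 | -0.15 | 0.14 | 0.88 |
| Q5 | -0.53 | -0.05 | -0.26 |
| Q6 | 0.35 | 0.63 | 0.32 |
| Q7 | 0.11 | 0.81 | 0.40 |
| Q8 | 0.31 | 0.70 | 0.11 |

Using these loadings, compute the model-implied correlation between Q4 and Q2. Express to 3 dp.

r̂ = Σ λ_i·λ_j across factors = (-0.15)(-0.05) + (0.14)(0.89) + (0.88)(0.37)
  = +0.0075 +0.1246 +0.3256 = 0.4577

0.458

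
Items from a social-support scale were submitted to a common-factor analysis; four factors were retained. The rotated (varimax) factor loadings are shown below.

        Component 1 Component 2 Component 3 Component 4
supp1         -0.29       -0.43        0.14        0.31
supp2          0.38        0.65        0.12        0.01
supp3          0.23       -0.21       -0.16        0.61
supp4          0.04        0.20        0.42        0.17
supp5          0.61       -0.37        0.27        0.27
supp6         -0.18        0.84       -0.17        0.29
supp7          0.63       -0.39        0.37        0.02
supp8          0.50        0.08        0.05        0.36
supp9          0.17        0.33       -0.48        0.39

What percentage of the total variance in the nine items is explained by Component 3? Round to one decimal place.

7.9%

SS loadings for Component 3 = 0.14² + 0.12² + (-0.16)² + 0.42² + 0.27² + (-0.17)² + 0.37² + 0.05² + (-0.48)² = 0.7076
With 9 standardized items, total variance = 9. Proportion = 0.7076/9 = 0.0786 → 7.86%.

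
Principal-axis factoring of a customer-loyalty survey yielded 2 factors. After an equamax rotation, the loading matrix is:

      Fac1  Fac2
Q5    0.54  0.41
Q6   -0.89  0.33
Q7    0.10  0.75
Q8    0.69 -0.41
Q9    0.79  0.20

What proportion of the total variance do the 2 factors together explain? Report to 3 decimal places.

SS loadings by factor: 2.1939, 1.0476; total = 3.2415.
Total variance with 5 standardized items is 5, so the solution explains 3.2415/5 = 0.6483.

0.648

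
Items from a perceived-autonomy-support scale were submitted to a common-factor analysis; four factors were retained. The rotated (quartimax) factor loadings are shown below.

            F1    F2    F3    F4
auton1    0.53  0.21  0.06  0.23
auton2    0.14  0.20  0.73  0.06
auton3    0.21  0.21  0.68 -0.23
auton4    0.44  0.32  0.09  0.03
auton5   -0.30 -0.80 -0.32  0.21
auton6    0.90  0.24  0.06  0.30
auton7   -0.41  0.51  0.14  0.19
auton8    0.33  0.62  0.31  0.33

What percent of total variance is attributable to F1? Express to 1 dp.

SS loadings for F1 = 0.53² + 0.14² + 0.21² + 0.44² + (-0.30)² + 0.90² + (-0.41)² + 0.33² = 1.7152
With 8 standardized items, total variance = 8. Proportion = 1.7152/8 = 0.2144 → 21.44%.

21.4%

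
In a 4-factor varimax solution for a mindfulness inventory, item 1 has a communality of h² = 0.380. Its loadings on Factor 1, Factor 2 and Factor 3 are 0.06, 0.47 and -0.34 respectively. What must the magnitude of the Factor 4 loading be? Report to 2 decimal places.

0.20

Under orthogonal rotation h² = Σλ², so λ_Factor 4² = h² − (0.3401) = 0.380 − 0.3401 = 0.0399.
|λ| = √0.0399 = 0.1997.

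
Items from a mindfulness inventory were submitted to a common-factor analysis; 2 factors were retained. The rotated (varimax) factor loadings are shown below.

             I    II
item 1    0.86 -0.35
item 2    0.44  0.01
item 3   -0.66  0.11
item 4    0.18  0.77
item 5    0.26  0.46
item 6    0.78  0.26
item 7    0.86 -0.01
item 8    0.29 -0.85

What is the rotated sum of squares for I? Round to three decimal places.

2.901

SS loadings for I = 0.86² + 0.44² + (-0.66)² + 0.18² + 0.26² + 0.78² + 0.86² + 0.29² = 0.7396 + 0.1936 + 0.4356 + 0.0324 + 0.0676 + 0.6084 + 0.7396 + 0.0841 = 2.9009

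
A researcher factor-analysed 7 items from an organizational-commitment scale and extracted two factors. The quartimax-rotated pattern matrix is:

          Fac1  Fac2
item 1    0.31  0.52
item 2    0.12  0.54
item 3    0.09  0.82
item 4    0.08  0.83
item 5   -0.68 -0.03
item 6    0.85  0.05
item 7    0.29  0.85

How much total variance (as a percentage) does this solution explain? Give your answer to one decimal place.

57.8%

Communalities: 0.3665, 0.3060, 0.6805, 0.6953, 0.4633, 0.7250, 0.8066; Σh² = 4.0432.
Total variance with 7 standardized items is 7, so the solution explains 4.0432/7 = 0.5776 = 57.76%.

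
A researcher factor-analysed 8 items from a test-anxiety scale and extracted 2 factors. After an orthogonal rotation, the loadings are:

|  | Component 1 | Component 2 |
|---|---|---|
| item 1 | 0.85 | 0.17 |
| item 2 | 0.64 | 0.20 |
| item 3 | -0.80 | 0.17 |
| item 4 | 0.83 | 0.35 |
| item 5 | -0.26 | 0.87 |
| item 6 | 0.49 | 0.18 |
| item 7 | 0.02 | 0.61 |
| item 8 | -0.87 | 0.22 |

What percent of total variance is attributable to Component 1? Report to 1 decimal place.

44.1%

SS loadings for Component 1 = 0.85² + 0.64² + (-0.80)² + 0.83² + (-0.26)² + 0.49² + 0.02² + (-0.87)² = 3.5260
With 8 standardized items, total variance = 8. Proportion = 3.5260/8 = 0.4408 → 44.08%.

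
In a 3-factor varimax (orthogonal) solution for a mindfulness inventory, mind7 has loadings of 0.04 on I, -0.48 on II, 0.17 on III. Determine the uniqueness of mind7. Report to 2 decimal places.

0.74

h² = 0.04² + (-0.48)² + 0.17² = 0.0016 + 0.2304 + 0.0289 = 0.2609
Uniqueness u² = 1 − h² = 1 − 0.2609 = 0.7391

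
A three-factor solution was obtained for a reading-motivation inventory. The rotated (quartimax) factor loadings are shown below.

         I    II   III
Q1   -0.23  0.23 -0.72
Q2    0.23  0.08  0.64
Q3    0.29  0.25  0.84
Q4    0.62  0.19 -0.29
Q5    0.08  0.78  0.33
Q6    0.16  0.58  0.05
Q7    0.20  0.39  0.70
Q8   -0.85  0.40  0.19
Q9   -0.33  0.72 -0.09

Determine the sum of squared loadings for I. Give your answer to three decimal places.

1.478

SS loadings for I = (-0.23)² + 0.23² + 0.29² + 0.62² + 0.08² + 0.16² + 0.20² + (-0.85)² + (-0.33)² = 0.0529 + 0.0529 + 0.0841 + 0.3844 + 0.0064 + 0.0256 + 0.0400 + 0.7225 + 0.1089 = 1.4777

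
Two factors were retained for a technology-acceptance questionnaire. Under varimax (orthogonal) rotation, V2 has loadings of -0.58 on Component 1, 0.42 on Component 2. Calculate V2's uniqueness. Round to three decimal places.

0.487

h² = (-0.58)² + 0.42² = 0.3364 + 0.1764 = 0.5128
Uniqueness u² = 1 − h² = 1 − 0.5128 = 0.4872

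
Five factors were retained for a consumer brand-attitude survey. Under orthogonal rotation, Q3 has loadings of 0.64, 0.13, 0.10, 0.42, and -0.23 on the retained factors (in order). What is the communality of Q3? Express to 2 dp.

0.67

h² = 0.64² + 0.13² + 0.10² + 0.42² + (-0.23)² = 0.4096 + 0.0169 + 0.0100 + 0.1764 + 0.0529 = 0.6658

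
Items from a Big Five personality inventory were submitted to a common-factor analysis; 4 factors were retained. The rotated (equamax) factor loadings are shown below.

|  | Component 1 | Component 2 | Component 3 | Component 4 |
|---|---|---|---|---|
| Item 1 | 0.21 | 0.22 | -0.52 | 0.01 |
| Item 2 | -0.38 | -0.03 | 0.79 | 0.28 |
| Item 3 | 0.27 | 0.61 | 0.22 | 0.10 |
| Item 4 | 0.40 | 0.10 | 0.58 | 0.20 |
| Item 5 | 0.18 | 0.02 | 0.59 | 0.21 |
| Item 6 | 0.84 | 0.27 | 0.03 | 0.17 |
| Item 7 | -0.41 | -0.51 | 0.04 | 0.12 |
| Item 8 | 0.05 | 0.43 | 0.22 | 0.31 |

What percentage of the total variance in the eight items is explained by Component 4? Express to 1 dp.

SS loadings for Component 4 = 0.01² + 0.28² + 0.10² + 0.20² + 0.21² + 0.17² + 0.12² + 0.31² = 0.3120
With 8 standardized items, total variance = 8. Proportion = 0.3120/8 = 0.0390 → 3.90%.

3.9%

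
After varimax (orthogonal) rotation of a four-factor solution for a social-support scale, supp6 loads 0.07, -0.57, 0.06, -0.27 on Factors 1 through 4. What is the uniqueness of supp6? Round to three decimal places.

h² = 0.07² + (-0.57)² + 0.06² + (-0.27)² = 0.0049 + 0.3249 + 0.0036 + 0.0729 = 0.4063
Uniqueness u² = 1 − h² = 1 − 0.4063 = 0.5937

0.594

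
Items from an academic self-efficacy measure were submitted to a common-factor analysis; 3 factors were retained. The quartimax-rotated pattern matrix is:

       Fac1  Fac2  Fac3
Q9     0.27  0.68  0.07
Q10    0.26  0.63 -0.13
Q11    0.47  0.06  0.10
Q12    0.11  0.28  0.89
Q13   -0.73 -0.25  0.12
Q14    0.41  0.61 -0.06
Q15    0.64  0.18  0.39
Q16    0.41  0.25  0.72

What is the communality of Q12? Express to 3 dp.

0.883

h² = 0.11² + 0.28² + 0.89² = 0.0121 + 0.0784 + 0.7921 = 0.8826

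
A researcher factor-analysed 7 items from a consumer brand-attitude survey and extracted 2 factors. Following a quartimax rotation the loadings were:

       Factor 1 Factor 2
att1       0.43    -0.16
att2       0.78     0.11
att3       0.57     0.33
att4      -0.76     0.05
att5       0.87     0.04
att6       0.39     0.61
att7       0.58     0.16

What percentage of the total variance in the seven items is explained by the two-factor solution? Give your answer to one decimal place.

49.9%

SS loadings by factor: 2.9412, 0.5484; total = 3.4896.
Total variance with 7 standardized items is 7, so the solution explains 3.4896/7 = 0.4985 = 49.85%.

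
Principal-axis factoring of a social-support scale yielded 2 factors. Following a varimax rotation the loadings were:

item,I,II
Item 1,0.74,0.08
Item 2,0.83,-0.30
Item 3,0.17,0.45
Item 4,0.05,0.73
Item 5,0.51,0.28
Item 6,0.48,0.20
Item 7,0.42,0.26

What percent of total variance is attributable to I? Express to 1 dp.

27.6%

SS loadings for I = 0.74² + 0.83² + 0.17² + 0.05² + 0.51² + 0.48² + 0.42² = 1.9348
With 7 standardized items, total variance = 7. Proportion = 1.9348/7 = 0.2764 → 27.64%.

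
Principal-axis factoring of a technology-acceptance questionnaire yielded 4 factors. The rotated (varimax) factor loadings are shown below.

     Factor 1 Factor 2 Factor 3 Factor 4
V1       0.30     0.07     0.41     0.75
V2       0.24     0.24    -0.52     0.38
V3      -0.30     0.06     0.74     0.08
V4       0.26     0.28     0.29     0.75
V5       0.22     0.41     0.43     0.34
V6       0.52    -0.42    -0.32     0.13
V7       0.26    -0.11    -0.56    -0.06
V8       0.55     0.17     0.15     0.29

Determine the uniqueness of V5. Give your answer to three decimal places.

0.483

h² = 0.22² + 0.41² + 0.43² + 0.34² = 0.0484 + 0.1681 + 0.1849 + 0.1156 = 0.5170
Uniqueness u² = 1 − h² = 1 − 0.5170 = 0.4830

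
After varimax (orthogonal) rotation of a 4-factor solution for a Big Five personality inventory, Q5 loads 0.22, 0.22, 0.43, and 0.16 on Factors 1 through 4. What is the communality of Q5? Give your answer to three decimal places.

h² = 0.22² + 0.22² + 0.43² + 0.16² = 0.0484 + 0.0484 + 0.1849 + 0.0256 = 0.3073

0.307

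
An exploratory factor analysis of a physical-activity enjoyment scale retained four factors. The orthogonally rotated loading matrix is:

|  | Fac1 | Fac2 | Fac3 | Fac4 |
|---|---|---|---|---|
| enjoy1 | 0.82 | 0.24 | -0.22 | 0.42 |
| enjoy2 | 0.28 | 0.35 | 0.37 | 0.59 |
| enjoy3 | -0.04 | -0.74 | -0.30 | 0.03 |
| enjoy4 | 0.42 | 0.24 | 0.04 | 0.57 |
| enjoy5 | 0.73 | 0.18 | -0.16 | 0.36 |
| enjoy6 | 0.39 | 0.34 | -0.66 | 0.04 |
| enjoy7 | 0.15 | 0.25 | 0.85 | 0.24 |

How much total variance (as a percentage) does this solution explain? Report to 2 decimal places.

Communalities: 0.9548, 0.6859, 0.6401, 0.5605, 0.7205, 0.7049, 0.8651; Σh² = 5.1318.
Total variance with 7 standardized items is 7, so the solution explains 5.1318/7 = 0.7331 = 73.31%.

73.31%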